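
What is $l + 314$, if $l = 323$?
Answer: $637$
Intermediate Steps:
$l + 314 = 323 + 314 = 637$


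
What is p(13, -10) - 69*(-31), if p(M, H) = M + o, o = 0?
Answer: 2152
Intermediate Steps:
p(M, H) = M (p(M, H) = M + 0 = M)
p(13, -10) - 69*(-31) = 13 - 69*(-31) = 13 + 2139 = 2152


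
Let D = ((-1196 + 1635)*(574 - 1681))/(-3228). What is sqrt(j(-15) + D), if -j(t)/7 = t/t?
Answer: sqrt(41549471)/538 ≈ 11.981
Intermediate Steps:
j(t) = -7 (j(t) = -7*t/t = -7*1 = -7)
D = 161991/1076 (D = (439*(-1107))*(-1/3228) = -485973*(-1/3228) = 161991/1076 ≈ 150.55)
sqrt(j(-15) + D) = sqrt(-7 + 161991/1076) = sqrt(154459/1076) = sqrt(41549471)/538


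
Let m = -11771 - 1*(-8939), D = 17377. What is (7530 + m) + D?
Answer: 22075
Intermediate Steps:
m = -2832 (m = -11771 + 8939 = -2832)
(7530 + m) + D = (7530 - 2832) + 17377 = 4698 + 17377 = 22075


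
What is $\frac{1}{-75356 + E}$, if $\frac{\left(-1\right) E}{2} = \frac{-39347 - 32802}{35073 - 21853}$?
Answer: $- \frac{6610}{498031011} \approx -1.3272 \cdot 10^{-5}$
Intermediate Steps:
$E = \frac{72149}{6610}$ ($E = - 2 \frac{-39347 - 32802}{35073 - 21853} = - 2 \left(- \frac{72149}{13220}\right) = - 2 \left(\left(-72149\right) \frac{1}{13220}\right) = \left(-2\right) \left(- \frac{72149}{13220}\right) = \frac{72149}{6610} \approx 10.915$)
$\frac{1}{-75356 + E} = \frac{1}{-75356 + \frac{72149}{6610}} = \frac{1}{- \frac{498031011}{6610}} = - \frac{6610}{498031011}$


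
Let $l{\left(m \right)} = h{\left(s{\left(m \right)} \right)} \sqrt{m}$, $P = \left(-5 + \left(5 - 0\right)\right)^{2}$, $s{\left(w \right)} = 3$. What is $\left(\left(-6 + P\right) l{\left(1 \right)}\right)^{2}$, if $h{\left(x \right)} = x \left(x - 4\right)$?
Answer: $324$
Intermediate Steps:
$h{\left(x \right)} = x \left(-4 + x\right)$
$P = 0$ ($P = \left(-5 + \left(5 + 0\right)\right)^{2} = \left(-5 + 5\right)^{2} = 0^{2} = 0$)
$l{\left(m \right)} = - 3 \sqrt{m}$ ($l{\left(m \right)} = 3 \left(-4 + 3\right) \sqrt{m} = 3 \left(-1\right) \sqrt{m} = - 3 \sqrt{m}$)
$\left(\left(-6 + P\right) l{\left(1 \right)}\right)^{2} = \left(\left(-6 + 0\right) \left(- 3 \sqrt{1}\right)\right)^{2} = \left(- 6 \left(\left(-3\right) 1\right)\right)^{2} = \left(\left(-6\right) \left(-3\right)\right)^{2} = 18^{2} = 324$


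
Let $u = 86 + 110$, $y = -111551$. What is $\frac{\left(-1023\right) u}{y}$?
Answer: $\frac{18228}{10141} \approx 1.7975$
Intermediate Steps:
$u = 196$
$\frac{\left(-1023\right) u}{y} = \frac{\left(-1023\right) 196}{-111551} = \left(-200508\right) \left(- \frac{1}{111551}\right) = \frac{18228}{10141}$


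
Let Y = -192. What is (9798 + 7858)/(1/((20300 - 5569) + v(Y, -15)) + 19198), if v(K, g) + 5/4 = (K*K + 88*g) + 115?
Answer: 1779327540/1934726447 ≈ 0.91968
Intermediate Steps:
v(K, g) = 455/4 + K² + 88*g (v(K, g) = -5/4 + ((K*K + 88*g) + 115) = -5/4 + ((K² + 88*g) + 115) = -5/4 + (115 + K² + 88*g) = 455/4 + K² + 88*g)
(9798 + 7858)/(1/((20300 - 5569) + v(Y, -15)) + 19198) = (9798 + 7858)/(1/((20300 - 5569) + (455/4 + (-192)² + 88*(-15))) + 19198) = 17656/(1/(14731 + (455/4 + 36864 - 1320)) + 19198) = 17656/(1/(14731 + 142631/4) + 19198) = 17656/(1/(201555/4) + 19198) = 17656/(4/201555 + 19198) = 17656/(3869452894/201555) = 17656*(201555/3869452894) = 1779327540/1934726447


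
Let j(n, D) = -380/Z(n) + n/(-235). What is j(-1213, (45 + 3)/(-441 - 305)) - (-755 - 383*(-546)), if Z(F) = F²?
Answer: -72044247171248/345771715 ≈ -2.0836e+5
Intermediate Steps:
j(n, D) = -380/n² - n/235 (j(n, D) = -380/n² + n/(-235) = -380/n² + n*(-1/235) = -380/n² - n/235)
j(-1213, (45 + 3)/(-441 - 305)) - (-755 - 383*(-546)) = (-380/(-1213)² - 1/235*(-1213)) - (-755 - 383*(-546)) = (-380*1/1471369 + 1213/235) - (-755 + 209118) = (-380/1471369 + 1213/235) - 1*208363 = 1784681297/345771715 - 208363 = -72044247171248/345771715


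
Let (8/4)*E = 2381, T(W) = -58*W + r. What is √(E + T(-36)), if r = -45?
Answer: √12934/2 ≈ 56.864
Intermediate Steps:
T(W) = -45 - 58*W (T(W) = -58*W - 45 = -45 - 58*W)
E = 2381/2 (E = (½)*2381 = 2381/2 ≈ 1190.5)
√(E + T(-36)) = √(2381/2 + (-45 - 58*(-36))) = √(2381/2 + (-45 + 2088)) = √(2381/2 + 2043) = √(6467/2) = √12934/2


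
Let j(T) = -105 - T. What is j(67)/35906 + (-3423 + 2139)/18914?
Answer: -12339128/169781521 ≈ -0.072677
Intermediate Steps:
j(67)/35906 + (-3423 + 2139)/18914 = (-105 - 1*67)/35906 + (-3423 + 2139)/18914 = (-105 - 67)*(1/35906) - 1284*1/18914 = -172*1/35906 - 642/9457 = -86/17953 - 642/9457 = -12339128/169781521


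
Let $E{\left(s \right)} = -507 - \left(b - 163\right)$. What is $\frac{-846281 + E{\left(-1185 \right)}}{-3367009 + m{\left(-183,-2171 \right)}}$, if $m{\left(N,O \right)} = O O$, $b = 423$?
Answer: $- \frac{105881}{168279} \approx -0.6292$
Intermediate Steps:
$m{\left(N,O \right)} = O^{2}$
$E{\left(s \right)} = -767$ ($E{\left(s \right)} = -507 - \left(423 - 163\right) = -507 - 260 = -767$)
$\frac{-846281 + E{\left(-1185 \right)}}{-3367009 + m{\left(-183,-2171 \right)}} = \frac{-846281 - 767}{-3367009 + \left(-2171\right)^{2}} = - \frac{847048}{-3367009 + 4713241} = - \frac{847048}{1346232} = \left(-847048\right) \frac{1}{1346232} = - \frac{105881}{168279}$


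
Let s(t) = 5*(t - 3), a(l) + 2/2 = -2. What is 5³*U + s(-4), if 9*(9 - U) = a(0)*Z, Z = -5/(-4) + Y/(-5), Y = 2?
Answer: 13505/12 ≈ 1125.4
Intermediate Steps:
a(l) = -3 (a(l) = -1 - 2 = -3)
Z = 17/20 (Z = -5/(-4) + 2/(-5) = -5*(-¼) + 2*(-⅕) = 5/4 - ⅖ = 17/20 ≈ 0.85000)
s(t) = -15 + 5*t (s(t) = 5*(-3 + t) = -15 + 5*t)
U = 557/60 (U = 9 - (-1)*17/(3*20) = 9 - ⅑*(-51/20) = 9 + 17/60 = 557/60 ≈ 9.2833)
5³*U + s(-4) = 5³*(557/60) + (-15 + 5*(-4)) = 125*(557/60) + (-15 - 20) = 13925/12 - 35 = 13505/12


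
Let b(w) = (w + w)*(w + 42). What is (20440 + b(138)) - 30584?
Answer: 39536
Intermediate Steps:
b(w) = 2*w*(42 + w) (b(w) = (2*w)*(42 + w) = 2*w*(42 + w))
(20440 + b(138)) - 30584 = (20440 + 2*138*(42 + 138)) - 30584 = (20440 + 2*138*180) - 30584 = (20440 + 49680) - 30584 = 70120 - 30584 = 39536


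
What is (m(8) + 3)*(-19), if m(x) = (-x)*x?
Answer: 1159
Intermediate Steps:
m(x) = -x²
(m(8) + 3)*(-19) = (-1*8² + 3)*(-19) = (-1*64 + 3)*(-19) = (-64 + 3)*(-19) = -61*(-19) = 1159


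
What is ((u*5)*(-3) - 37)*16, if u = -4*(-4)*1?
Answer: -4432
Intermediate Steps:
u = 16 (u = 16*1 = 16)
((u*5)*(-3) - 37)*16 = ((16*5)*(-3) - 37)*16 = (80*(-3) - 37)*16 = (-240 - 37)*16 = -277*16 = -4432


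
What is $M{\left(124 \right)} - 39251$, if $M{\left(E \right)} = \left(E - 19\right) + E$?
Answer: $-39022$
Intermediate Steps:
$M{\left(E \right)} = -19 + 2 E$ ($M{\left(E \right)} = \left(-19 + E\right) + E = -19 + 2 E$)
$M{\left(124 \right)} - 39251 = \left(-19 + 2 \cdot 124\right) - 39251 = \left(-19 + 248\right) - 39251 = 229 - 39251 = -39022$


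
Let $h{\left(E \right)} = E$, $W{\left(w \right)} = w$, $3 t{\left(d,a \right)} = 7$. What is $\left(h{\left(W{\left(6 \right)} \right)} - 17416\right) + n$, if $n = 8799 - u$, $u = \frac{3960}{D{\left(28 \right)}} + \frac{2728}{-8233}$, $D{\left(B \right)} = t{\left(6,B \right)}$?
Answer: $- \frac{594049485}{57631} \approx -10308.0$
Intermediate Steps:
$t{\left(d,a \right)} = \frac{7}{3}$ ($t{\left(d,a \right)} = \frac{1}{3} \cdot 7 = \frac{7}{3}$)
$D{\left(B \right)} = \frac{7}{3}$
$u = \frac{97788944}{57631}$ ($u = \frac{3960}{\frac{7}{3}} + \frac{2728}{-8233} = 3960 \cdot \frac{3}{7} + 2728 \left(- \frac{1}{8233}\right) = \frac{11880}{7} - \frac{2728}{8233} = \frac{97788944}{57631} \approx 1696.8$)
$n = \frac{409306225}{57631}$ ($n = 8799 - \frac{97788944}{57631} = \frac{409306225}{57631} \approx 7102.2$)
$\left(h{\left(W{\left(6 \right)} \right)} - 17416\right) + n = \left(6 - 17416\right) + \frac{409306225}{57631} = -17410 + \frac{409306225}{57631} = - \frac{594049485}{57631}$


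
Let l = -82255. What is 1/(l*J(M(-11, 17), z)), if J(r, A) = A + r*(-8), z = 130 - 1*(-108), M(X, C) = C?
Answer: -1/8390010 ≈ -1.1919e-7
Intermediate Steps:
z = 238 (z = 130 + 108 = 238)
J(r, A) = A - 8*r
1/(l*J(M(-11, 17), z)) = 1/((-82255)*(238 - 8*17)) = -1/(82255*(238 - 136)) = -1/82255/102 = -1/82255*1/102 = -1/8390010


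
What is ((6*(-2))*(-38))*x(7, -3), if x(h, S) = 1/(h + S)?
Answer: 114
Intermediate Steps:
x(h, S) = 1/(S + h)
((6*(-2))*(-38))*x(7, -3) = ((6*(-2))*(-38))/(-3 + 7) = -12*(-38)/4 = 456*(¼) = 114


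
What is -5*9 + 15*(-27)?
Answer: -450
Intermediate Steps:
-5*9 + 15*(-27) = -45 - 405 = -450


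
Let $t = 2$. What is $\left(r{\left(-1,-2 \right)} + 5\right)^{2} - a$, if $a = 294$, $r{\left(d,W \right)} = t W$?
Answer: $-293$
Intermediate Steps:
$r{\left(d,W \right)} = 2 W$
$\left(r{\left(-1,-2 \right)} + 5\right)^{2} - a = \left(2 \left(-2\right) + 5\right)^{2} - 294 = \left(-4 + 5\right)^{2} - 294 = 1^{2} - 294 = 1 - 294 = -293$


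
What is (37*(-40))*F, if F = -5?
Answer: 7400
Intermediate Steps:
(37*(-40))*F = (37*(-40))*(-5) = -1480*(-5) = 7400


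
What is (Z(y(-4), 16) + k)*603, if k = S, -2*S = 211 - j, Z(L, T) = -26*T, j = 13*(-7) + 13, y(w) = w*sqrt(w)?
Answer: -675963/2 ≈ -3.3798e+5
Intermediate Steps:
y(w) = w**(3/2)
j = -78 (j = -91 + 13 = -78)
S = -289/2 (S = -(211 - 1*(-78))/2 = -(211 + 78)/2 = -1/2*289 = -289/2 ≈ -144.50)
k = -289/2 ≈ -144.50
(Z(y(-4), 16) + k)*603 = (-26*16 - 289/2)*603 = (-416 - 289/2)*603 = -1121/2*603 = -675963/2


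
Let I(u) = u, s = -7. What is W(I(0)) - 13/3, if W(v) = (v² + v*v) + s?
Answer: -34/3 ≈ -11.333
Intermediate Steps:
W(v) = -7 + 2*v² (W(v) = (v² + v*v) - 7 = (v² + v²) - 7 = 2*v² - 7 = -7 + 2*v²)
W(I(0)) - 13/3 = (-7 + 2*0²) - 13/3 = (-7 + 2*0) + (⅓)*(-13) = (-7 + 0) - 13/3 = -7 - 13/3 = -34/3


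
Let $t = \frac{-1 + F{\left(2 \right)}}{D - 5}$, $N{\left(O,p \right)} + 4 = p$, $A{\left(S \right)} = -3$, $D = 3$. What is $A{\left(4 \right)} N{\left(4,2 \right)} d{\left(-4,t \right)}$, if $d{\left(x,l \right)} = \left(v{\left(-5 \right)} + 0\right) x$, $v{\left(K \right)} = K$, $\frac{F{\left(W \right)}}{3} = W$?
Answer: $120$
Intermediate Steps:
$F{\left(W \right)} = 3 W$
$N{\left(O,p \right)} = -4 + p$
$t = - \frac{5}{2}$ ($t = \frac{-1 + 3 \cdot 2}{3 - 5} = \frac{-1 + 6}{-2} = 5 \left(- \frac{1}{2}\right) = - \frac{5}{2} \approx -2.5$)
$d{\left(x,l \right)} = - 5 x$ ($d{\left(x,l \right)} = \left(-5 + 0\right) x = - 5 x$)
$A{\left(4 \right)} N{\left(4,2 \right)} d{\left(-4,t \right)} = - 3 \left(-4 + 2\right) \left(\left(-5\right) \left(-4\right)\right) = \left(-3\right) \left(-2\right) 20 = 6 \cdot 20 = 120$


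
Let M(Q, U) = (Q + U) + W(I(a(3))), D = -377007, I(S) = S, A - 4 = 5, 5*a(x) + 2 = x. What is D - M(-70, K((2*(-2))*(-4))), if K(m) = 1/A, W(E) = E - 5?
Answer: -16961954/45 ≈ -3.7693e+5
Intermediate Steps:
a(x) = -2/5 + x/5
A = 9 (A = 4 + 5 = 9)
W(E) = -5 + E
K(m) = 1/9
M(Q, U) = -24/5 + Q + U (M(Q, U) = (Q + U) + (-5 + (-2/5 + (1/5)*3)) = (Q + U) + (-5 + (-2/5 + 3/5)) = (Q + U) + (-5 + 1/5) = (Q + U) - 24/5 = -24/5 + Q + U)
D - M(-70, K((2*(-2))*(-4))) = -377007 - (-24/5 - 70 + 1/9) = -377007 - 1*(-3361/45) = -377007 + 3361/45 = -16961954/45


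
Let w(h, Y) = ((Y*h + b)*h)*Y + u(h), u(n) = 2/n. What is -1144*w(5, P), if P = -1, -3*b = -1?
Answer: -407264/15 ≈ -27151.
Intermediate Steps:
b = 1/3 (b = -1/3*(-1) = 1/3 ≈ 0.33333)
w(h, Y) = 2/h + Y*h*(1/3 + Y*h) (w(h, Y) = ((Y*h + 1/3)*h)*Y + 2/h = ((1/3 + Y*h)*h)*Y + 2/h = (h*(1/3 + Y*h))*Y + 2/h = Y*h*(1/3 + Y*h) + 2/h = 2/h + Y*h*(1/3 + Y*h))
-1144*w(5, P) = -1144*(2/5 + (-1)**2*5**2 + (1/3)*(-1)*5) = -1144*(2*(1/5) + 1*25 - 5/3) = -1144*(2/5 + 25 - 5/3) = -1144*356/15 = -407264/15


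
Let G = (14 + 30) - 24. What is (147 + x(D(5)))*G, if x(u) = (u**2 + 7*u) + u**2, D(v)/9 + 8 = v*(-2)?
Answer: 1030020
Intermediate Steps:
D(v) = -72 - 18*v (D(v) = -72 + 9*(v*(-2)) = -72 + 9*(-2*v) = -72 - 18*v)
G = 20 (G = 44 - 24 = 20)
x(u) = 2*u**2 + 7*u
(147 + x(D(5)))*G = (147 + (-72 - 18*5)*(7 + 2*(-72 - 18*5)))*20 = (147 + (-72 - 90)*(7 + 2*(-72 - 90)))*20 = (147 - 162*(7 + 2*(-162)))*20 = (147 - 162*(7 - 324))*20 = (147 - 162*(-317))*20 = (147 + 51354)*20 = 51501*20 = 1030020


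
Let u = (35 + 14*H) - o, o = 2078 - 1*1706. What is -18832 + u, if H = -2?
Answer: -19197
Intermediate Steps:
o = 372 (o = 2078 - 1706 = 372)
u = -365 (u = (35 + 14*(-2)) - 1*372 = (35 - 28) - 372 = 7 - 372 = -365)
-18832 + u = -18832 - 365 = -19197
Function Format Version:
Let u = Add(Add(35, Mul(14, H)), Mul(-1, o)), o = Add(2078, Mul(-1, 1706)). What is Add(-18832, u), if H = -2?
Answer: -19197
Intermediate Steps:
o = 372 (o = Add(2078, -1706) = 372)
u = -365 (u = Add(Add(35, Mul(14, -2)), Mul(-1, 372)) = Add(Add(35, -28), -372) = Add(7, -372) = -365)
Add(-18832, u) = Add(-18832, -365) = -19197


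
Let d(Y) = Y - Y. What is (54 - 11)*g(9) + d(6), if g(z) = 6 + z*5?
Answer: 2193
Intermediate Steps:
d(Y) = 0
g(z) = 6 + 5*z
(54 - 11)*g(9) + d(6) = (54 - 11)*(6 + 5*9) + 0 = 43*(6 + 45) + 0 = 43*51 + 0 = 2193 + 0 = 2193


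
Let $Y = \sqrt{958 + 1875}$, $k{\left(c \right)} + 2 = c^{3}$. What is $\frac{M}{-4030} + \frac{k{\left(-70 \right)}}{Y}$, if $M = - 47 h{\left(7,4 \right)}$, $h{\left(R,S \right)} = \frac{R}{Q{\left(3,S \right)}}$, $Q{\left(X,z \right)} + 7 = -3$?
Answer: $- \frac{329}{40300} - \frac{343002 \sqrt{2833}}{2833} \approx -6444.3$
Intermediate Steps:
$k{\left(c \right)} = -2 + c^{3}$
$Q{\left(X,z \right)} = -10$ ($Q{\left(X,z \right)} = -7 - 3 = -10$)
$h{\left(R,S \right)} = - \frac{R}{10}$ ($h{\left(R,S \right)} = \frac{R}{-10} = R \left(- \frac{1}{10}\right) = - \frac{R}{10}$)
$Y = \sqrt{2833} \approx 53.226$
$M = \frac{329}{10}$ ($M = - 47 \left(\left(- \frac{1}{10}\right) 7\right) = \left(-47\right) \left(- \frac{7}{10}\right) = \frac{329}{10} \approx 32.9$)
$\frac{M}{-4030} + \frac{k{\left(-70 \right)}}{Y} = \frac{329}{10 \left(-4030\right)} + \frac{-2 + \left(-70\right)^{3}}{\sqrt{2833}} = \frac{329}{10} \left(- \frac{1}{4030}\right) + \left(-2 - 343000\right) \frac{\sqrt{2833}}{2833} = - \frac{329}{40300} - 343002 \frac{\sqrt{2833}}{2833} = - \frac{329}{40300} - \frac{343002 \sqrt{2833}}{2833}$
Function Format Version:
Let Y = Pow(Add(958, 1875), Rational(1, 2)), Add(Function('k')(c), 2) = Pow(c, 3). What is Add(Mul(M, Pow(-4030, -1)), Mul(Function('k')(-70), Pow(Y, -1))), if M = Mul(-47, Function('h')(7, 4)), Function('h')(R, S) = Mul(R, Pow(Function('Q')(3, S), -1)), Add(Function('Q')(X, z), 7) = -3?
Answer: Add(Rational(-329, 40300), Mul(Rational(-343002, 2833), Pow(2833, Rational(1, 2)))) ≈ -6444.3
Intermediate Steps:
Function('k')(c) = Add(-2, Pow(c, 3))
Function('Q')(X, z) = -10 (Function('Q')(X, z) = Add(-7, -3) = -10)
Function('h')(R, S) = Mul(Rational(-1, 10), R) (Function('h')(R, S) = Mul(R, Pow(-10, -1)) = Mul(R, Rational(-1, 10)) = Mul(Rational(-1, 10), R))
Y = Pow(2833, Rational(1, 2)) ≈ 53.226
M = Rational(329, 10) (M = Mul(-47, Mul(Rational(-1, 10), 7)) = Mul(-47, Rational(-7, 10)) = Rational(329, 10) ≈ 32.900)
Add(Mul(M, Pow(-4030, -1)), Mul(Function('k')(-70), Pow(Y, -1))) = Add(Mul(Rational(329, 10), Pow(-4030, -1)), Mul(Add(-2, Pow(-70, 3)), Pow(Pow(2833, Rational(1, 2)), -1))) = Add(Mul(Rational(329, 10), Rational(-1, 4030)), Mul(Add(-2, -343000), Mul(Rational(1, 2833), Pow(2833, Rational(1, 2))))) = Add(Rational(-329, 40300), Mul(-343002, Mul(Rational(1, 2833), Pow(2833, Rational(1, 2))))) = Add(Rational(-329, 40300), Mul(Rational(-343002, 2833), Pow(2833, Rational(1, 2))))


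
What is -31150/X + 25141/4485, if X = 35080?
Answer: 74223853/15733380 ≈ 4.7176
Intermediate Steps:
-31150/X + 25141/4485 = -31150/35080 + 25141/4485 = -31150*1/35080 + 25141*(1/4485) = -3115/3508 + 25141/4485 = 74223853/15733380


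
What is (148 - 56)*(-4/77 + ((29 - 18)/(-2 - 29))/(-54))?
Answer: -269054/64449 ≈ -4.1747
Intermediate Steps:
(148 - 56)*(-4/77 + ((29 - 18)/(-2 - 29))/(-54)) = 92*(-4*1/77 + (11/(-31))*(-1/54)) = 92*(-4/77 + (11*(-1/31))*(-1/54)) = 92*(-4/77 - 11/31*(-1/54)) = 92*(-4/77 + 11/1674) = 92*(-5849/128898) = -269054/64449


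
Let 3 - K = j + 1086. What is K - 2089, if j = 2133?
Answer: -5305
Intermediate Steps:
K = -3216 (K = 3 - (2133 + 1086) = 3 - 1*3219 = 3 - 3219 = -3216)
K - 2089 = -3216 - 2089 = -5305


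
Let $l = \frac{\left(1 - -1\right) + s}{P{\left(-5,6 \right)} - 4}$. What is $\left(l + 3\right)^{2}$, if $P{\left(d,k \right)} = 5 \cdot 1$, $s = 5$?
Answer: $100$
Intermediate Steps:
$P{\left(d,k \right)} = 5$
$l = 7$ ($l = \frac{\left(1 - -1\right) + 5}{5 - 4} = \frac{\left(1 + 1\right) + 5}{1} = \left(2 + 5\right) 1 = 7 \cdot 1 = 7$)
$\left(l + 3\right)^{2} = \left(7 + 3\right)^{2} = 10^{2} = 100$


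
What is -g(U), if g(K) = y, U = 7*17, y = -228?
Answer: 228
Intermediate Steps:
U = 119
g(K) = -228
-g(U) = -1*(-228) = 228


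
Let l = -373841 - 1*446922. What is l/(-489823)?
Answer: 820763/489823 ≈ 1.6756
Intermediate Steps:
l = -820763 (l = -373841 - 446922 = -820763)
l/(-489823) = -820763/(-489823) = -820763*(-1/489823) = 820763/489823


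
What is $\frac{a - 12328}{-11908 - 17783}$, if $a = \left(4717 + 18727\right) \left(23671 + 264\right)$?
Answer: $- \frac{561119812}{29691} \approx -18899.0$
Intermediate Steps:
$a = 561132140$ ($a = 23444 \cdot 23935 = 561132140$)
$\frac{a - 12328}{-11908 - 17783} = \frac{561132140 - 12328}{-11908 - 17783} = \frac{561119812}{-29691} = 561119812 \left(- \frac{1}{29691}\right) = - \frac{561119812}{29691}$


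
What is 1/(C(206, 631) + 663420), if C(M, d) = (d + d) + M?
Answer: 1/664888 ≈ 1.5040e-6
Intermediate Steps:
C(M, d) = M + 2*d (C(M, d) = 2*d + M = M + 2*d)
1/(C(206, 631) + 663420) = 1/((206 + 2*631) + 663420) = 1/((206 + 1262) + 663420) = 1/(1468 + 663420) = 1/664888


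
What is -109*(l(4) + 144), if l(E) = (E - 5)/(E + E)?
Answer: -125459/8 ≈ -15682.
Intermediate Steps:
l(E) = (-5 + E)/(2*E) (l(E) = (-5 + E)/((2*E)) = (-5 + E)*(1/(2*E)) = (-5 + E)/(2*E))
-109*(l(4) + 144) = -109*((½)*(-5 + 4)/4 + 144) = -109*((½)*(¼)*(-1) + 144) = -109*(-⅛ + 144) = -109*1151/8 = -125459/8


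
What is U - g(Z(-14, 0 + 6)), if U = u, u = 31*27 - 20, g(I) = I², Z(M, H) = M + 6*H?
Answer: 333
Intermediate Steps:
u = 817 (u = 837 - 20 = 817)
U = 817
U - g(Z(-14, 0 + 6)) = 817 - (-14 + 6*(0 + 6))² = 817 - (-14 + 6*6)² = 817 - (-14 + 36)² = 817 - 1*22² = 817 - 1*484 = 817 - 484 = 333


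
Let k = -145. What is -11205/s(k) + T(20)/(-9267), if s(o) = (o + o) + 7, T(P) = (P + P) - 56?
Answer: 103841263/2622561 ≈ 39.595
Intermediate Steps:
T(P) = -56 + 2*P (T(P) = 2*P - 56 = -56 + 2*P)
s(o) = 7 + 2*o (s(o) = 2*o + 7 = 7 + 2*o)
-11205/s(k) + T(20)/(-9267) = -11205/(7 + 2*(-145)) + (-56 + 2*20)/(-9267) = -11205/(7 - 290) + (-56 + 40)*(-1/9267) = -11205/(-283) - 16*(-1/9267) = -11205*(-1/283) + 16/9267 = 11205/283 + 16/9267 = 103841263/2622561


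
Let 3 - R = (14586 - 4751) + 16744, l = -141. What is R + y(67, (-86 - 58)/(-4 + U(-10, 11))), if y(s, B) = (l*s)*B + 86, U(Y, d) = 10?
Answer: 200238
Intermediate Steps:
y(s, B) = 86 - 141*B*s (y(s, B) = (-141*s)*B + 86 = -141*B*s + 86 = 86 - 141*B*s)
R = -26576 (R = 3 - ((14586 - 4751) + 16744) = 3 - (9835 + 16744) = 3 - 1*26579 = 3 - 26579 = -26576)
R + y(67, (-86 - 58)/(-4 + U(-10, 11))) = -26576 + (86 - 141*(-86 - 58)/(-4 + 10)*67) = -26576 + (86 - 141*(-144/6)*67) = -26576 + (86 - 141*(-144*⅙)*67) = -26576 + (86 - 141*(-24)*67) = -26576 + (86 + 226728) = -26576 + 226814 = 200238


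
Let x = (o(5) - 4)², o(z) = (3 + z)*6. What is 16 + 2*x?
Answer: 3888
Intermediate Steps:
o(z) = 18 + 6*z
x = 1936 (x = ((18 + 6*5) - 4)² = ((18 + 30) - 4)² = (48 - 4)² = 44² = 1936)
16 + 2*x = 16 + 2*1936 = 16 + 3872 = 3888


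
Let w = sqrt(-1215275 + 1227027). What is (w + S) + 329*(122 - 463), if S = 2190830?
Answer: 2078641 + 2*sqrt(2938) ≈ 2.0788e+6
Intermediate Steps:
w = 2*sqrt(2938) (w = sqrt(11752) = 2*sqrt(2938) ≈ 108.41)
(w + S) + 329*(122 - 463) = (2*sqrt(2938) + 2190830) + 329*(122 - 463) = (2190830 + 2*sqrt(2938)) + 329*(-341) = (2190830 + 2*sqrt(2938)) - 112189 = 2078641 + 2*sqrt(2938)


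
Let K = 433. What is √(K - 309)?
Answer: 2*√31 ≈ 11.136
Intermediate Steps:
√(K - 309) = √(433 - 309) = √124 = 2*√31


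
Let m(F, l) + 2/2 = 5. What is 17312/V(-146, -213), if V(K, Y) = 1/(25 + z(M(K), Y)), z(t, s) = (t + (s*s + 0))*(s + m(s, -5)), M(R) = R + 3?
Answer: -163636642208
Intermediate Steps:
M(R) = 3 + R
m(F, l) = 4 (m(F, l) = -1 + 5 = 4)
z(t, s) = (4 + s)*(t + s²) (z(t, s) = (t + (s*s + 0))*(s + 4) = (t + (s² + 0))*(4 + s) = (t + s²)*(4 + s) = (4 + s)*(t + s²))
V(K, Y) = 1/(37 + Y³ + 4*K + 4*Y² + Y*(3 + K)) (V(K, Y) = 1/(25 + (Y³ + 4*(3 + K) + 4*Y² + Y*(3 + K))) = 1/(25 + (Y³ + (12 + 4*K) + 4*Y² + Y*(3 + K))) = 1/(25 + (12 + Y³ + 4*K + 4*Y² + Y*(3 + K))) = 1/(37 + Y³ + 4*K + 4*Y² + Y*(3 + K)))
17312/V(-146, -213) = 17312/(1/(37 + (-213)³ + 4*(-146) + 4*(-213)² - 213*(3 - 146))) = 17312/(1/(37 - 9663597 - 584 + 4*45369 - 213*(-143))) = 17312/(1/(37 - 9663597 - 584 + 181476 + 30459)) = 17312/(1/(-9452209)) = 17312/(-1/9452209) = 17312*(-9452209) = -163636642208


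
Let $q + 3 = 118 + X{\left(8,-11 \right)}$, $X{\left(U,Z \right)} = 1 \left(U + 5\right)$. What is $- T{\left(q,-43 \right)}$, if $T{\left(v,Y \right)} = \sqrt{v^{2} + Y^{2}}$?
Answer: $- \sqrt{18233} \approx -135.03$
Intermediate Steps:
$X{\left(U,Z \right)} = 5 + U$ ($X{\left(U,Z \right)} = 1 \left(5 + U\right) = 5 + U$)
$q = 128$ ($q = -3 + \left(118 + \left(5 + 8\right)\right) = -3 + \left(118 + 13\right) = -3 + 131 = 128$)
$T{\left(v,Y \right)} = \sqrt{Y^{2} + v^{2}}$
$- T{\left(q,-43 \right)} = - \sqrt{\left(-43\right)^{2} + 128^{2}} = - \sqrt{1849 + 16384} = - \sqrt{18233}$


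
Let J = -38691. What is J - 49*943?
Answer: -84898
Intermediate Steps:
J - 49*943 = -38691 - 49*943 = -38691 - 46207 = -84898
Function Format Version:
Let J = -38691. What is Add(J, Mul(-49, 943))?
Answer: -84898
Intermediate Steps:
Add(J, Mul(-49, 943)) = Add(-38691, Mul(-49, 943)) = Add(-38691, -46207) = -84898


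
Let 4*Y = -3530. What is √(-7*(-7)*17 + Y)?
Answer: 3*I*√22/2 ≈ 7.0356*I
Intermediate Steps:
Y = -1765/2 (Y = (¼)*(-3530) = -1765/2 ≈ -882.50)
√(-7*(-7)*17 + Y) = √(-7*(-7)*17 - 1765/2) = √(49*17 - 1765/2) = √(833 - 1765/2) = √(-99/2) = 3*I*√22/2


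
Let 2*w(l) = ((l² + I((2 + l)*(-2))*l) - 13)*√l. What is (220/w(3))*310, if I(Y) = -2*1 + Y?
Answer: -3410*√3/3 ≈ -1968.8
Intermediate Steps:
I(Y) = -2 + Y
w(l) = √l*(-13 + l² + l*(-6 - 2*l))/2 (w(l) = (((l² + (-2 + (2 + l)*(-2))*l) - 13)*√l)/2 = (((l² + (-2 + (-4 - 2*l))*l) - 13)*√l)/2 = (((l² + (-6 - 2*l)*l) - 13)*√l)/2 = (((l² + l*(-6 - 2*l)) - 13)*√l)/2 = ((-13 + l² + l*(-6 - 2*l))*√l)/2 = (√l*(-13 + l² + l*(-6 - 2*l)))/2 = √l*(-13 + l² + l*(-6 - 2*l))/2)
(220/w(3))*310 = (220/((√3*(-13 - 1*3² - 6*3)/2)))*310 = (220/((√3*(-13 - 1*9 - 18)/2)))*310 = (220/((√3*(-13 - 9 - 18)/2)))*310 = (220/(((½)*√3*(-40))))*310 = (220/((-20*√3)))*310 = (220*(-√3/60))*310 = -11*√3/3*310 = -3410*√3/3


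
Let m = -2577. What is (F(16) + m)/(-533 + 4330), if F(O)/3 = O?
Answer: -2529/3797 ≈ -0.66605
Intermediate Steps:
F(O) = 3*O
(F(16) + m)/(-533 + 4330) = (3*16 - 2577)/(-533 + 4330) = (48 - 2577)/3797 = -2529*1/3797 = -2529/3797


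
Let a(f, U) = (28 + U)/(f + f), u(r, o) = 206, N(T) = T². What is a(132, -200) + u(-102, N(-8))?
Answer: 13553/66 ≈ 205.35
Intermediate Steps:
a(f, U) = (28 + U)/(2*f) (a(f, U) = (28 + U)/((2*f)) = (28 + U)*(1/(2*f)) = (28 + U)/(2*f))
a(132, -200) + u(-102, N(-8)) = (½)*(28 - 200)/132 + 206 = (½)*(1/132)*(-172) + 206 = -43/66 + 206 = 13553/66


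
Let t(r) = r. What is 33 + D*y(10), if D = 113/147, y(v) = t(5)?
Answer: 5416/147 ≈ 36.844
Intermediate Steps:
y(v) = 5
D = 113/147 (D = 113*(1/147) = 113/147 ≈ 0.76871)
33 + D*y(10) = 33 + (113/147)*5 = 33 + 565/147 = 5416/147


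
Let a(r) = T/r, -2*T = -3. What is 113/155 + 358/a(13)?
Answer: 1443079/465 ≈ 3103.4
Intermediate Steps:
T = 3/2 (T = -1/2*(-3) = 3/2 ≈ 1.5000)
a(r) = 3/(2*r)
113/155 + 358/a(13) = 113/155 + 358/(((3/2)/13)) = 113*(1/155) + 358/(((3/2)*(1/13))) = 113/155 + 358/(3/26) = 113/155 + 358*(26/3) = 113/155 + 9308/3 = 1443079/465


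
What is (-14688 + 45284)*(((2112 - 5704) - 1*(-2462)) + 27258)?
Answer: 799412288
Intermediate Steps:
(-14688 + 45284)*(((2112 - 5704) - 1*(-2462)) + 27258) = 30596*((-3592 + 2462) + 27258) = 30596*(-1130 + 27258) = 30596*26128 = 799412288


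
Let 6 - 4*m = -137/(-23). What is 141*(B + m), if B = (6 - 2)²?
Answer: 207693/92 ≈ 2257.5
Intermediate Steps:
B = 16 (B = 4² = 16)
m = 1/92 (m = 3/2 - (-137)/(4*(-23)) = 3/2 - (-137)*(-1)/(4*23) = 3/2 - ¼*137/23 = 3/2 - 137/92 = 1/92 ≈ 0.010870)
141*(B + m) = 141*(16 + 1/92) = 141*(1473/92) = 207693/92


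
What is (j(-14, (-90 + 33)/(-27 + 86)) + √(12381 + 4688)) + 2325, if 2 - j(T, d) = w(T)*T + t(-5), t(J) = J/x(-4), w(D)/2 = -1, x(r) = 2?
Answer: 4603/2 + 13*√101 ≈ 2432.1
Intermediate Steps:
w(D) = -2 (w(D) = 2*(-1) = -2)
t(J) = J/2
j(T, d) = 9/2 + 2*T (j(T, d) = 2 - (-2*T + (½)*(-5)) = 2 - (-2*T - 5/2) = 2 - (-5/2 - 2*T) = 2 + (5/2 + 2*T) = 9/2 + 2*T)
(j(-14, (-90 + 33)/(-27 + 86)) + √(12381 + 4688)) + 2325 = ((9/2 + 2*(-14)) + √(12381 + 4688)) + 2325 = ((9/2 - 28) + √17069) + 2325 = (-47/2 + 13*√101) + 2325 = 4603/2 + 13*√101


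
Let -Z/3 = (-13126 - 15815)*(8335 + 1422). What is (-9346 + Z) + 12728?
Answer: 847135393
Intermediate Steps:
Z = 847132011 (Z = -3*(-13126 - 15815)*(8335 + 1422) = -(-86823)*9757 = -3*(-282377337) = 847132011)
(-9346 + Z) + 12728 = (-9346 + 847132011) + 12728 = 847122665 + 12728 = 847135393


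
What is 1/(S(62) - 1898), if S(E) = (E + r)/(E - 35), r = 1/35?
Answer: -945/1791439 ≈ -0.00052751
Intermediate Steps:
r = 1/35 ≈ 0.028571
S(E) = (1/35 + E)/(-35 + E) (S(E) = (E + 1/35)/(E - 35) = (1/35 + E)/(-35 + E))
1/(S(62) - 1898) = 1/((1/35 + 62)/(-35 + 62) - 1898) = 1/((2171/35)/27 - 1898) = 1/((1/27)*(2171/35) - 1898) = 1/(2171/945 - 1898) = 1/(-1791439/945) = -945/1791439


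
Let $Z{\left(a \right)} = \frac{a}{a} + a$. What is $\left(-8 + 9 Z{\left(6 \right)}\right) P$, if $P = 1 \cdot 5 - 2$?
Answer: $165$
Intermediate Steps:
$Z{\left(a \right)} = 1 + a$
$P = 3$ ($P = 5 - 2 = 3$)
$\left(-8 + 9 Z{\left(6 \right)}\right) P = \left(-8 + 9 \left(1 + 6\right)\right) 3 = \left(-8 + 9 \cdot 7\right) 3 = \left(-8 + 63\right) 3 = 55 \cdot 3 = 165$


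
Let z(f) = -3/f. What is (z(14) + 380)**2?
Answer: 28270489/196 ≈ 1.4424e+5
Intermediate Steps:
(z(14) + 380)**2 = (-3/14 + 380)**2 = (5317/14)**2 = 28270489/196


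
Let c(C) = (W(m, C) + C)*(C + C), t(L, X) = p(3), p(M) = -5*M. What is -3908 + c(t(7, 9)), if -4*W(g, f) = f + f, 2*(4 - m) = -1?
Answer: -3683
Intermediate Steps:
m = 9/2 (m = 4 - 1/2*(-1) = 4 + 1/2 = 9/2 ≈ 4.5000)
W(g, f) = -f/2 (W(g, f) = -(f + f)/4 = -f/2)
t(L, X) = -15 (t(L, X) = -5*3 = -15)
c(C) = C**2 (c(C) = (-C/2 + C)*(C + C) = (C/2)*(2*C) = C**2)
-3908 + c(t(7, 9)) = -3908 + (-15)**2 = -3908 + 225 = -3683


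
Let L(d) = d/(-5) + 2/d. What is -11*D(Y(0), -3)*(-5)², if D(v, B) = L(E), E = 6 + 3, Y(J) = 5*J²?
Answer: 3905/9 ≈ 433.89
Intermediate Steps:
E = 9
L(d) = 2/d - d/5 (L(d) = d*(-⅕) + 2/d = -d/5 + 2/d = 2/d - d/5)
D(v, B) = -71/45 (D(v, B) = 2/9 - ⅕*9 = 2*(⅑) - 9/5 = 2/9 - 9/5 = -71/45)
-11*D(Y(0), -3)*(-5)² = -11*(-71/45)*(-5)² = (781/45)*25 = 3905/9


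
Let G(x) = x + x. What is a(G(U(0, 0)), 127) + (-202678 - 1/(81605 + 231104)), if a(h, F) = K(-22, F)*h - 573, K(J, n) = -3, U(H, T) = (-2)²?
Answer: -63565921976/312709 ≈ -2.0328e+5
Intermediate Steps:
U(H, T) = 4
G(x) = 2*x
a(h, F) = -573 - 3*h (a(h, F) = -3*h - 573 = -573 - 3*h)
a(G(U(0, 0)), 127) + (-202678 - 1/(81605 + 231104)) = (-573 - 6*4) + (-202678 - 1/(81605 + 231104)) = (-573 - 3*8) + (-202678 - 1/312709) = (-573 - 24) + (-202678 - 1*1/312709) = -597 + (-202678 - 1/312709) = -597 - 63379234703/312709 = -63565921976/312709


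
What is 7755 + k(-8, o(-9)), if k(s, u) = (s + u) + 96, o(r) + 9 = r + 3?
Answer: 7828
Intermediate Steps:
o(r) = -6 + r (o(r) = -9 + (r + 3) = -9 + (3 + r) = -6 + r)
k(s, u) = 96 + s + u
7755 + k(-8, o(-9)) = 7755 + (96 - 8 + (-6 - 9)) = 7755 + (96 - 8 - 15) = 7755 + 73 = 7828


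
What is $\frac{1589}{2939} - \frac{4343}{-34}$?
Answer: $\frac{12818103}{99926} \approx 128.28$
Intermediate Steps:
$\frac{1589}{2939} - \frac{4343}{-34} = 1589 \cdot \frac{1}{2939} - - \frac{4343}{34} = \frac{1589}{2939} + \frac{4343}{34} = \frac{12818103}{99926}$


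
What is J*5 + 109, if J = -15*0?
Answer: 109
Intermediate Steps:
J = 0
J*5 + 109 = 0*5 + 109 = 0 + 109 = 109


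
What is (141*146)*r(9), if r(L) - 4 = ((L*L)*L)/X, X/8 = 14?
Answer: 12114861/56 ≈ 2.1634e+5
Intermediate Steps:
X = 112 (X = 8*14 = 112)
r(L) = 4 + L**3/112 (r(L) = 4 + ((L*L)*L)/112 = 4 + (L**2*L)*(1/112) = 4 + L**3*(1/112) = 4 + L**3/112)
(141*146)*r(9) = (141*146)*(4 + (1/112)*9**3) = 20586*(4 + (1/112)*729) = 20586*(4 + 729/112) = 20586*(1177/112) = 12114861/56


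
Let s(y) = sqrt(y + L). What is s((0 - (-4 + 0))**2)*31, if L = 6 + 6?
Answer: 62*sqrt(7) ≈ 164.04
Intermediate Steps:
L = 12
s(y) = sqrt(12 + y) (s(y) = sqrt(y + 12) = sqrt(12 + y))
s((0 - (-4 + 0))**2)*31 = sqrt(12 + (0 - (-4 + 0))**2)*31 = sqrt(12 + (0 - 1*(-4))**2)*31 = sqrt(12 + (0 + 4)**2)*31 = sqrt(12 + 4**2)*31 = sqrt(12 + 16)*31 = sqrt(28)*31 = (2*sqrt(7))*31 = 62*sqrt(7)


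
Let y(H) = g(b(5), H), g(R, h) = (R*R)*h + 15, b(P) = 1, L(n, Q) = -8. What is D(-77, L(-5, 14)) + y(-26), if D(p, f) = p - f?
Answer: -80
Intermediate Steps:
g(R, h) = 15 + h*R² (g(R, h) = R²*h + 15 = h*R² + 15 = 15 + h*R²)
y(H) = 15 + H (y(H) = 15 + H*1² = 15 + H*1 = 15 + H)
D(-77, L(-5, 14)) + y(-26) = (-77 - 1*(-8)) + (15 - 26) = (-77 + 8) - 11 = -69 - 11 = -80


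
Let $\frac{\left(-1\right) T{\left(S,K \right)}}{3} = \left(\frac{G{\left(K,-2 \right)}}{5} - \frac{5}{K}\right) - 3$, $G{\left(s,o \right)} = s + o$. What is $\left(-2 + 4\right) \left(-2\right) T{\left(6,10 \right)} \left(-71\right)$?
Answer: $\frac{8094}{5} \approx 1618.8$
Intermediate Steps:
$G{\left(s,o \right)} = o + s$
$T{\left(S,K \right)} = \frac{51}{5} + \frac{15}{K} - \frac{3 K}{5}$ ($T{\left(S,K \right)} = - 3 \left(\left(\frac{-2 + K}{5} - \frac{5}{K}\right) - 3\right) = - 3 \left(\left(\left(-2 + K\right) \frac{1}{5} - \frac{5}{K}\right) - 3\right) = - 3 \left(\left(\left(- \frac{2}{5} + \frac{K}{5}\right) - \frac{5}{K}\right) - 3\right) = - 3 \left(\left(- \frac{2}{5} - \frac{5}{K} + \frac{K}{5}\right) - 3\right) = - 3 \left(- \frac{17}{5} - \frac{5}{K} + \frac{K}{5}\right) = \frac{51}{5} + \frac{15}{K} - \frac{3 K}{5}$)
$\left(-2 + 4\right) \left(-2\right) T{\left(6,10 \right)} \left(-71\right) = \left(-2 + 4\right) \left(-2\right) \frac{3 \left(25 + 10 \left(17 - 10\right)\right)}{5 \cdot 10} \left(-71\right) = 2 \left(-2\right) \frac{3}{5} \cdot \frac{1}{10} \left(25 + 10 \left(17 - 10\right)\right) \left(-71\right) = - 4 \cdot \frac{3}{5} \cdot \frac{1}{10} \left(25 + 10 \cdot 7\right) \left(-71\right) = - 4 \cdot \frac{3}{5} \cdot \frac{1}{10} \left(25 + 70\right) \left(-71\right) = - 4 \cdot \frac{3}{5} \cdot \frac{1}{10} \cdot 95 \left(-71\right) = \left(-4\right) \frac{57}{10} \left(-71\right) = \left(- \frac{114}{5}\right) \left(-71\right) = \frac{8094}{5}$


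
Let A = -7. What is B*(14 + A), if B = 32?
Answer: 224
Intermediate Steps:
B*(14 + A) = 32*(14 - 7) = 32*7 = 224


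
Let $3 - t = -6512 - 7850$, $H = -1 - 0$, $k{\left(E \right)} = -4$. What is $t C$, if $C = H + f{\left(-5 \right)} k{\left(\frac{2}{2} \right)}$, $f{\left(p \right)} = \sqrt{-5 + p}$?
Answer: $-14365 - 57460 i \sqrt{10} \approx -14365.0 - 1.817 \cdot 10^{5} i$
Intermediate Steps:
$H = -1$ ($H = -1 + 0 = -1$)
$C = -1 - 4 i \sqrt{10}$ ($C = -1 + \sqrt{-5 - 5} \left(-4\right) = -1 + \sqrt{-10} \left(-4\right) = -1 + i \sqrt{10} \left(-4\right) = -1 - 4 i \sqrt{10} \approx -1.0 - 12.649 i$)
$t = 14365$ ($t = 3 - \left(-6512 - 7850\right) = 3 - -14362 = 3 + 14362 = 14365$)
$t C = 14365 \left(-1 - 4 i \sqrt{10}\right) = -14365 - 57460 i \sqrt{10}$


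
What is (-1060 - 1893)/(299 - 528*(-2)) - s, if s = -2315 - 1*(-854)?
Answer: 1976702/1355 ≈ 1458.8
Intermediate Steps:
s = -1461 (s = -2315 + 854 = -1461)
(-1060 - 1893)/(299 - 528*(-2)) - s = (-1060 - 1893)/(299 - 528*(-2)) - 1*(-1461) = -2953/(299 + 1056) + 1461 = -2953/1355 + 1461 = 1976702/1355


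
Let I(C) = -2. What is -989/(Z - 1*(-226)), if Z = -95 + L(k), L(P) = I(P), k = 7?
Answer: -23/3 ≈ -7.6667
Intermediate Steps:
L(P) = -2
Z = -97 (Z = -95 - 2 = -97)
-989/(Z - 1*(-226)) = -989/(-97 - 1*(-226)) = -989/(-97 + 226) = -989/129 = -989*1/129 = -23/3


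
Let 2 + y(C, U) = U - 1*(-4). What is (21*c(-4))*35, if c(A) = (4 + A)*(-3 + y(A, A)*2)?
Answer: 0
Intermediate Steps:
y(C, U) = 2 + U (y(C, U) = -2 + (U - 1*(-4)) = -2 + (U + 4) = -2 + (4 + U) = 2 + U)
c(A) = (1 + 2*A)*(4 + A) (c(A) = (4 + A)*(-3 + (2 + A)*2) = (4 + A)*(-3 + (4 + 2*A)) = (4 + A)*(1 + 2*A) = (1 + 2*A)*(4 + A))
(21*c(-4))*35 = (21*(4 + 2*(-4)² + 9*(-4)))*35 = (21*(4 + 2*16 - 36))*35 = (21*(4 + 32 - 36))*35 = (21*0)*35 = 0*35 = 0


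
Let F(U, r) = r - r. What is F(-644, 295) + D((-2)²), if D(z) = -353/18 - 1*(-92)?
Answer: 1303/18 ≈ 72.389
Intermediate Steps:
F(U, r) = 0
D(z) = 1303/18 (D(z) = -353*1/18 + 92 = -353/18 + 92 = 1303/18)
F(-644, 295) + D((-2)²) = 0 + 1303/18 = 1303/18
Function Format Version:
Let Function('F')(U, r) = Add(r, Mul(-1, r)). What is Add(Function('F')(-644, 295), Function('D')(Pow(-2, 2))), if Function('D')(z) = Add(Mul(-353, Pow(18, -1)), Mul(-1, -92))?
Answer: Rational(1303, 18) ≈ 72.389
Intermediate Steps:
Function('F')(U, r) = 0
Function('D')(z) = Rational(1303, 18) (Function('D')(z) = Add(Mul(-353, Rational(1, 18)), 92) = Add(Rational(-353, 18), 92) = Rational(1303, 18))
Add(Function('F')(-644, 295), Function('D')(Pow(-2, 2))) = Add(0, Rational(1303, 18)) = Rational(1303, 18)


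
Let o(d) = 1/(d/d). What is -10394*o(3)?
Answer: -10394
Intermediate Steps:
o(d) = 1 (o(d) = 1/1 = 1)
-10394*o(3) = -10394*1 = -10394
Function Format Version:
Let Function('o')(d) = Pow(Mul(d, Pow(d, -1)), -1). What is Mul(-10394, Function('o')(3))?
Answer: -10394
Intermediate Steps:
Function('o')(d) = 1 (Function('o')(d) = Pow(1, -1) = 1)
Mul(-10394, Function('o')(3)) = Mul(-10394, 1) = -10394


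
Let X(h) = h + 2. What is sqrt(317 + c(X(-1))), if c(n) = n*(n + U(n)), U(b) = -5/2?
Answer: sqrt(1262)/2 ≈ 17.762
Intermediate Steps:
U(b) = -5/2 (U(b) = -5*1/2 = -5/2)
X(h) = 2 + h
c(n) = n*(-5/2 + n) (c(n) = n*(n - 5/2) = n*(-5/2 + n))
sqrt(317 + c(X(-1))) = sqrt(317 + (2 - 1)*(-5 + 2*(2 - 1))/2) = sqrt(317 + (1/2)*1*(-5 + 2*1)) = sqrt(317 + (1/2)*1*(-5 + 2)) = sqrt(317 + (1/2)*1*(-3)) = sqrt(317 - 3/2) = sqrt(631/2) = sqrt(1262)/2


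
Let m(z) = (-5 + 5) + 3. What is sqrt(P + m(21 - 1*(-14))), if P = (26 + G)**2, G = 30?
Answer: sqrt(3139) ≈ 56.027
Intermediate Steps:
m(z) = 3 (m(z) = 0 + 3 = 3)
P = 3136 (P = (26 + 30)**2 = 56**2 = 3136)
sqrt(P + m(21 - 1*(-14))) = sqrt(3136 + 3) = sqrt(3139)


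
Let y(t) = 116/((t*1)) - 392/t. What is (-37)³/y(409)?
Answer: 20717077/276 ≈ 75062.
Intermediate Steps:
y(t) = -276/t (y(t) = 116/t - 392/t = -276/t)
(-37)³/y(409) = (-37)³/((-276/409)) = -50653/((-276*1/409)) = -50653/(-276/409) = -50653*(-409/276) = 20717077/276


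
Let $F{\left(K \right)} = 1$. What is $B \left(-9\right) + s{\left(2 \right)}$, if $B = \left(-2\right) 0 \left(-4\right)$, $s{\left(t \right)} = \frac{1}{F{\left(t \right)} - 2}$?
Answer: $-1$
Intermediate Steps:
$s{\left(t \right)} = -1$ ($s{\left(t \right)} = \frac{1}{1 - 2} = \frac{1}{-1} = -1$)
$B = 0$ ($B = 0 \left(-4\right) = 0$)
$B \left(-9\right) + s{\left(2 \right)} = 0 \left(-9\right) - 1 = 0 - 1 = -1$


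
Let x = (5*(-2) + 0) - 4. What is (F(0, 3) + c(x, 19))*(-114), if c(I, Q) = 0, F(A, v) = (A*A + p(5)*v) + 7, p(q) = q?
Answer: -2508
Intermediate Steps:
x = -14 (x = (-10 + 0) - 4 = -10 - 4 = -14)
F(A, v) = 7 + A² + 5*v (F(A, v) = (A*A + 5*v) + 7 = (A² + 5*v) + 7 = 7 + A² + 5*v)
(F(0, 3) + c(x, 19))*(-114) = ((7 + 0² + 5*3) + 0)*(-114) = ((7 + 0 + 15) + 0)*(-114) = (22 + 0)*(-114) = 22*(-114) = -2508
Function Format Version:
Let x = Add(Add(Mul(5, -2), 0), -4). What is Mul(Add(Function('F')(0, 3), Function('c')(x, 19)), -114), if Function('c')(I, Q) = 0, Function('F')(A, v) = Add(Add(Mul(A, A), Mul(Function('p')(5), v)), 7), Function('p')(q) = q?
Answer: -2508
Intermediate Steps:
x = -14 (x = Add(Add(-10, 0), -4) = Add(-10, -4) = -14)
Function('F')(A, v) = Add(7, Pow(A, 2), Mul(5, v)) (Function('F')(A, v) = Add(Add(Mul(A, A), Mul(5, v)), 7) = Add(Add(Pow(A, 2), Mul(5, v)), 7) = Add(7, Pow(A, 2), Mul(5, v)))
Mul(Add(Function('F')(0, 3), Function('c')(x, 19)), -114) = Mul(Add(Add(7, Pow(0, 2), Mul(5, 3)), 0), -114) = Mul(Add(Add(7, 0, 15), 0), -114) = Mul(Add(22, 0), -114) = Mul(22, -114) = -2508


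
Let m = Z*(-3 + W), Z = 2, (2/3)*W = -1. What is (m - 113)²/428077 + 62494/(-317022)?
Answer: -11016844295/67854913347 ≈ -0.16236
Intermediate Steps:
W = -3/2 (W = (3/2)*(-1) = -3/2 ≈ -1.5000)
m = -9 (m = 2*(-3 - 3/2) = 2*(-9/2) = -9)
(m - 113)²/428077 + 62494/(-317022) = (-9 - 113)²/428077 + 62494/(-317022) = (-122)²*(1/428077) + 62494*(-1/317022) = 14884*(1/428077) - 31247/158511 = 14884/428077 - 31247/158511 = -11016844295/67854913347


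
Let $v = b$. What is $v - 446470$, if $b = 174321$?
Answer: $-272149$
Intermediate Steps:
$v = 174321$
$v - 446470 = 174321 - 446470 = -272149$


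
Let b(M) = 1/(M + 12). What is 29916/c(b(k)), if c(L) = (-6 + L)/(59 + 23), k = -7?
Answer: -12265560/29 ≈ -4.2295e+5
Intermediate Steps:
b(M) = 1/(12 + M)
c(L) = -3/41 + L/82 (c(L) = (-6 + L)/82 = (-6 + L)*(1/82) = -3/41 + L/82)
29916/c(b(k)) = 29916/(-3/41 + 1/(82*(12 - 7))) = 29916/(-3/41 + (1/82)/5) = 29916/(-3/41 + (1/82)*(1/5)) = 29916/(-3/41 + 1/410) = 29916/(-29/410) = 29916*(-410/29) = -12265560/29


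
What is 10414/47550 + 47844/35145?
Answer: 29344247/18568275 ≈ 1.5803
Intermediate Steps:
10414/47550 + 47844/35145 = 10414*(1/47550) + 47844*(1/35145) = 5207/23775 + 5316/3905 = 29344247/18568275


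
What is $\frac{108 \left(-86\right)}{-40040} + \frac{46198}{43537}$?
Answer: $\frac{1667263}{1289365} \approx 1.2931$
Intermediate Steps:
$\frac{108 \left(-86\right)}{-40040} + \frac{46198}{43537} = \left(-9288\right) \left(- \frac{1}{40040}\right) + 46198 \cdot \frac{1}{43537} = \frac{1161}{5005} + \frac{46198}{43537} = \frac{1667263}{1289365}$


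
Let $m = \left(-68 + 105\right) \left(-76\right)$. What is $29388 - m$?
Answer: $32200$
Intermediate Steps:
$m = -2812$ ($m = 37 \left(-76\right) = -2812$)
$29388 - m = 29388 - -2812 = 29388 + 2812 = 32200$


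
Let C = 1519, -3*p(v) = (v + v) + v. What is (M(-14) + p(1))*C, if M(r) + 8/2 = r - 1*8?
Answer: -41013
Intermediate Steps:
M(r) = -12 + r (M(r) = -4 + (r - 1*8) = -4 + (r - 8) = -4 + (-8 + r) = -12 + r)
p(v) = -v (p(v) = -((v + v) + v)/3 = -(2*v + v)/3 = -v)
(M(-14) + p(1))*C = ((-12 - 14) - 1*1)*1519 = (-26 - 1)*1519 = -27*1519 = -41013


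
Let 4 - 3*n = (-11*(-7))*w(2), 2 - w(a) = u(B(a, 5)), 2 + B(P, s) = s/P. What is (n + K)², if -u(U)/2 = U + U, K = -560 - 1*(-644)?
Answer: 2704/9 ≈ 300.44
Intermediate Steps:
B(P, s) = -2 + s/P
K = 84 (K = -560 + 644 = 84)
u(U) = -4*U (u(U) = -2*(U + U) = -4*U)
w(a) = -6 + 20/a (w(a) = 2 - (-4)*(-2 + 5/a) = 2 - (8 - 20/a) = 2 + (-8 + 20/a) = -6 + 20/a)
n = -304/3 (n = 4/3 - (-11*(-7))*(-6 + 20/2)/3 = 4/3 - 77*(-6 + 20*(½))/3 = 4/3 - 77*(-6 + 10)/3 = 4/3 - 77*4/3 = 4/3 - ⅓*308 = 4/3 - 308/3 = -304/3 ≈ -101.33)
(n + K)² = (-304/3 + 84)² = (-52/3)² = 2704/9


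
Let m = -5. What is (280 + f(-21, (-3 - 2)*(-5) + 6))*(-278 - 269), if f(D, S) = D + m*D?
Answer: -199108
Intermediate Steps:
f(D, S) = -4*D (f(D, S) = D - 5*D = -4*D)
(280 + f(-21, (-3 - 2)*(-5) + 6))*(-278 - 269) = (280 - 4*(-21))*(-278 - 269) = (280 + 84)*(-547) = 364*(-547) = -199108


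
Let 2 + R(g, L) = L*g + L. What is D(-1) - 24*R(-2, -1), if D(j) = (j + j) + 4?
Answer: 26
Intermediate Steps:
R(g, L) = -2 + L + L*g (R(g, L) = -2 + (L*g + L) = -2 + (L + L*g) = -2 + L + L*g)
D(j) = 4 + 2*j (D(j) = 2*j + 4 = 4 + 2*j)
D(-1) - 24*R(-2, -1) = (4 + 2*(-1)) - 24*(-2 - 1 - 1*(-2)) = (4 - 2) - 24*(-2 - 1 + 2) = 2 - 24*(-1) = 2 - 3*(-8) = 2 + 24 = 26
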